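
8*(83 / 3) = 664 / 3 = 221.33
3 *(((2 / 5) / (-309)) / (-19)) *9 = 18 / 9785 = 0.00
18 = 18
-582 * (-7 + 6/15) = 19206/5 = 3841.20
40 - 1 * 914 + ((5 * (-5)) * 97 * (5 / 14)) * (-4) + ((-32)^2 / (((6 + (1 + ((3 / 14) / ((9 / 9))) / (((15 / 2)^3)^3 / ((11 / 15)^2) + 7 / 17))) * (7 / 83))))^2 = 1094292524845243670934571816337937279316 / 363409055383444152690324582487783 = 3011186.73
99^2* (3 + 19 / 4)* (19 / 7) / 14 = 5772789 / 392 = 14726.50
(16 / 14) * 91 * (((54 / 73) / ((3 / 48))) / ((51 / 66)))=1976832 / 1241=1592.93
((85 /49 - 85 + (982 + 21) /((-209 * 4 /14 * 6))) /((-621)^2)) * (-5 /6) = 0.00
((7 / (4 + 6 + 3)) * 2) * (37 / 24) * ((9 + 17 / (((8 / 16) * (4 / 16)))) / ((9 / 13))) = 37555 / 108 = 347.73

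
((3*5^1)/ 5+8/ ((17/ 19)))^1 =203/ 17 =11.94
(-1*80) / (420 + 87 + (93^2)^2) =-20 / 18701427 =-0.00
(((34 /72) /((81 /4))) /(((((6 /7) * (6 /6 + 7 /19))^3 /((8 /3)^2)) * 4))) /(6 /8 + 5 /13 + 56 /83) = 174714253 /12304453473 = 0.01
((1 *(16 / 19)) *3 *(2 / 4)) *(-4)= -96 / 19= -5.05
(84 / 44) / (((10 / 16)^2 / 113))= 151872 / 275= 552.26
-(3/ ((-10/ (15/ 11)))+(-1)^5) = 31/ 22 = 1.41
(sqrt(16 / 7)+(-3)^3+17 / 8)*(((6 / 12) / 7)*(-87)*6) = 51939 / 56 - 1044*sqrt(7) / 49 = 871.11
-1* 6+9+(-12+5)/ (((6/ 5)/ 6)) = -32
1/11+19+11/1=331/11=30.09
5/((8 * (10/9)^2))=0.51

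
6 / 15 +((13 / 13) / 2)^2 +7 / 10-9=-153 / 20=-7.65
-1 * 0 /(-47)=0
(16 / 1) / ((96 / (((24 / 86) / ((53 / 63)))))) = 126 / 2279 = 0.06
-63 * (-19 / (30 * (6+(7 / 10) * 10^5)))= 399 / 700060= 0.00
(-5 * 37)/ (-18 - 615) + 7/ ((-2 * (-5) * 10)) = 22931/ 63300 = 0.36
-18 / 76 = -9 / 38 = -0.24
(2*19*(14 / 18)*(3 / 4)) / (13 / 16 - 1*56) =-1064 / 2649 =-0.40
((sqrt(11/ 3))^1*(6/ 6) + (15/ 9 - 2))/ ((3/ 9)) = -1 + sqrt(33) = 4.74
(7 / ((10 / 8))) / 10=0.56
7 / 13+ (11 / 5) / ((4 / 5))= 3.29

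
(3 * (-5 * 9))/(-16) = 135/16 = 8.44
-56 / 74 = -28 / 37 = -0.76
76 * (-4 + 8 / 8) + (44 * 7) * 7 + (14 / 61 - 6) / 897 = 105494024 / 54717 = 1927.99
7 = 7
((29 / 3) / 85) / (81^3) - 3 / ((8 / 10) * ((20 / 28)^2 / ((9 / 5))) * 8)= -35857913953 / 21682792800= -1.65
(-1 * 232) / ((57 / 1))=-232 / 57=-4.07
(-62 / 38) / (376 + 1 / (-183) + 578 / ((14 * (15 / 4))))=-198555 / 47096459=-0.00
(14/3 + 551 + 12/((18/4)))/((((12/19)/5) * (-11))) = -159125/396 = -401.83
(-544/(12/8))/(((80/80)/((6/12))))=-544/3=-181.33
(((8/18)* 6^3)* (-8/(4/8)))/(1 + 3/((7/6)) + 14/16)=-28672/83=-345.45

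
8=8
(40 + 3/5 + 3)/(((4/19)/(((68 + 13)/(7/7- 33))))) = -167751/320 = -524.22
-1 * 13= -13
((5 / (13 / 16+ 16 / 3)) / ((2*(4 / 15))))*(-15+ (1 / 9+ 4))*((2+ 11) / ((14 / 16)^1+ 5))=-101920 / 2773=-36.75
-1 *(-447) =447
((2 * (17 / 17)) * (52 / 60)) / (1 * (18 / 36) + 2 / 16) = 208 / 75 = 2.77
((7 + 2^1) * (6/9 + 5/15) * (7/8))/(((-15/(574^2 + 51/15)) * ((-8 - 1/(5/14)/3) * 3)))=34595337/5360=6454.35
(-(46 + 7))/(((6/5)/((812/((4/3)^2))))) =-161385/8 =-20173.12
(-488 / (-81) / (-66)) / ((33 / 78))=-6344 / 29403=-0.22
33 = 33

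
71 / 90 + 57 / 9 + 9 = 1451 / 90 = 16.12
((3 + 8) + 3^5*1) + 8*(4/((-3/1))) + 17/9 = 2207/9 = 245.22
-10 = -10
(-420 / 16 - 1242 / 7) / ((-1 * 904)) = 0.23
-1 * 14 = -14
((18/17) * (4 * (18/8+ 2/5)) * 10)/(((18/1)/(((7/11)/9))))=742/1683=0.44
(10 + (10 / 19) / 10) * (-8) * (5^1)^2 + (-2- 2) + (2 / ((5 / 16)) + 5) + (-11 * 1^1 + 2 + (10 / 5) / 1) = -190962 / 95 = -2010.13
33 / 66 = 1 / 2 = 0.50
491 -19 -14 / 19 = 8954 / 19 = 471.26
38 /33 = 1.15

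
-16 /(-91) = 16 /91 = 0.18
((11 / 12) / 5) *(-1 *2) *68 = -374 / 15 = -24.93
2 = 2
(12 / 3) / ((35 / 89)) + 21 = 1091 / 35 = 31.17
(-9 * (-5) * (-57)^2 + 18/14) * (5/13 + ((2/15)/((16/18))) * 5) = 15095799/91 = 165887.90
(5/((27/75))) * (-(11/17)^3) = -166375/44217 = -3.76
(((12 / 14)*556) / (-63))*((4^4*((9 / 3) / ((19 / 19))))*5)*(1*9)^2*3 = -345876480 / 49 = -7058703.67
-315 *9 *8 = -22680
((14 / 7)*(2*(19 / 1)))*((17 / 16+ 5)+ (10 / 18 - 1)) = 15371 / 36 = 426.97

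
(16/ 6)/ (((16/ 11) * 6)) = 11/ 36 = 0.31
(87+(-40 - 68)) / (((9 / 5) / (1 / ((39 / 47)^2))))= -77315 / 4563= -16.94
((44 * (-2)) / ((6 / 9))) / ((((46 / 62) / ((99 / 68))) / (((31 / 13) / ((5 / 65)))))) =-3139587 / 391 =-8029.63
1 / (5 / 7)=7 / 5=1.40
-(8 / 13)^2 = -64 / 169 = -0.38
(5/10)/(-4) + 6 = 47/8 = 5.88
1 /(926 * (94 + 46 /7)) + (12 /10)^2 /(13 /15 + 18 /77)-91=-371578064571 /4142849920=-89.69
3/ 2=1.50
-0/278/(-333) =0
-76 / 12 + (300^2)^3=2186999999999981 / 3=728999999999993.67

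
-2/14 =-1/7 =-0.14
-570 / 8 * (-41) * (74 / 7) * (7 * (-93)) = -40208085 / 2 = -20104042.50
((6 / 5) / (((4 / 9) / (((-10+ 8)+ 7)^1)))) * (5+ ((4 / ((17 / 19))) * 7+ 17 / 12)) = 69237 / 136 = 509.10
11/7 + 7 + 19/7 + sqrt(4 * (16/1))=19.29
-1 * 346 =-346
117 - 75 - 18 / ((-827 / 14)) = 34986 / 827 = 42.30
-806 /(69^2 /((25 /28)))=-10075 /66654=-0.15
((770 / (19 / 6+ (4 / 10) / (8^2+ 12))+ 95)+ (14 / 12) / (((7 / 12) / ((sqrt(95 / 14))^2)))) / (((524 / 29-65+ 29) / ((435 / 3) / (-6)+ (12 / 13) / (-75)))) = 303981437399 / 641659200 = 473.74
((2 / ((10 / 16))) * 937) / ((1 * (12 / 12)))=14992 / 5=2998.40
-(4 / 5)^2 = -16 / 25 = -0.64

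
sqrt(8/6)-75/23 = -75/23 + 2 * sqrt(3)/3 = -2.11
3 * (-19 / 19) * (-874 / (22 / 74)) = 97014 / 11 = 8819.45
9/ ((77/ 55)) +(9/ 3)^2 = 108/ 7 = 15.43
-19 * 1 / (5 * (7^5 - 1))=-19 / 84030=-0.00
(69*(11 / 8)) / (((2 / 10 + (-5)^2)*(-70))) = -0.05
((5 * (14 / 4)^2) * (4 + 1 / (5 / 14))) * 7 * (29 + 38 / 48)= 4169165 / 48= 86857.60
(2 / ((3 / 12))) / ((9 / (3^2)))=8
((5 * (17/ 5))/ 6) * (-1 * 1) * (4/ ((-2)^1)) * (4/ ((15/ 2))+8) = 2176/ 45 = 48.36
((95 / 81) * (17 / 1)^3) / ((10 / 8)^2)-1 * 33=1480187 / 405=3654.78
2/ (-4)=-1/ 2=-0.50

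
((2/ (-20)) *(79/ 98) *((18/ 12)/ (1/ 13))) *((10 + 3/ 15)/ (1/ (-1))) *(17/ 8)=2671227/ 78400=34.07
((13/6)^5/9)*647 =240226571/69984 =3432.59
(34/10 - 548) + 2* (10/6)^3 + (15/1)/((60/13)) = -287329/540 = -532.09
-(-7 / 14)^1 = 1 / 2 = 0.50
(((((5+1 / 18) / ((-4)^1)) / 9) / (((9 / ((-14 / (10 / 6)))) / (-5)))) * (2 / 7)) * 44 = -2002 / 243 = -8.24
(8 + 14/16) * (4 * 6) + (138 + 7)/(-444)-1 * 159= 23831/444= 53.67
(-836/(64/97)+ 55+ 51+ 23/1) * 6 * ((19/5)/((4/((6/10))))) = -3113739/800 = -3892.17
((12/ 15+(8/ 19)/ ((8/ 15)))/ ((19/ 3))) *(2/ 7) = 906/ 12635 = 0.07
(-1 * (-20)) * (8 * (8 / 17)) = 1280 / 17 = 75.29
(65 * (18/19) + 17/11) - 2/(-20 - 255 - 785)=63.13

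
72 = 72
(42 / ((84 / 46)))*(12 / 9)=92 / 3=30.67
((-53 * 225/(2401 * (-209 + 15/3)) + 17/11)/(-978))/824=-2819281/1447304206656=-0.00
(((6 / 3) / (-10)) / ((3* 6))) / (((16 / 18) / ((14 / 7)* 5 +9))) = -19 / 80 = -0.24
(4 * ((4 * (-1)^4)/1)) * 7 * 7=784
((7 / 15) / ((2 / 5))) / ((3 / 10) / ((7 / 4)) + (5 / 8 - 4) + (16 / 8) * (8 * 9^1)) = 980 / 118269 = 0.01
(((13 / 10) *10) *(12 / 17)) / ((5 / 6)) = 936 / 85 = 11.01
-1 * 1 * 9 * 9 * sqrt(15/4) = -81 * sqrt(15)/2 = -156.86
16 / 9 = 1.78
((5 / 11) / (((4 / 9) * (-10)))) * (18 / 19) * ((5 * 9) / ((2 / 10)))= -18225 / 836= -21.80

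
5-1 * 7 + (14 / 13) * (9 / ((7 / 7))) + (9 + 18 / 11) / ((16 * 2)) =36721 / 4576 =8.02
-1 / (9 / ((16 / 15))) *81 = -48 / 5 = -9.60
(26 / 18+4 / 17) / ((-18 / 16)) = -1.49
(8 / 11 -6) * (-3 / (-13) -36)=26970 / 143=188.60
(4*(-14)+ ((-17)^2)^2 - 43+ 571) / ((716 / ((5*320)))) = 33597200 / 179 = 187693.85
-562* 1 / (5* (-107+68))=562 / 195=2.88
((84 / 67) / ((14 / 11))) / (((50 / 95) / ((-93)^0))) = 627 / 335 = 1.87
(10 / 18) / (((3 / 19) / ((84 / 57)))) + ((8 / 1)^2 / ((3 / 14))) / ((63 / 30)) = 147.41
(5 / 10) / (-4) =-1 / 8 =-0.12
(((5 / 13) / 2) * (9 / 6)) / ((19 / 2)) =15 / 494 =0.03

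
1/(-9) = -1/9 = -0.11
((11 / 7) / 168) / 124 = 0.00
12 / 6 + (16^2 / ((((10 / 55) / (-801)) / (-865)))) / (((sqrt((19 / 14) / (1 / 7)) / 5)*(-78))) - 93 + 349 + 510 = 768 - 812961600*sqrt(38) / 247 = -20288429.86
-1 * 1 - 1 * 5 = -6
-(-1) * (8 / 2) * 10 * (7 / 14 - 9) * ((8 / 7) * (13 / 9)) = -35360 / 63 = -561.27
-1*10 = -10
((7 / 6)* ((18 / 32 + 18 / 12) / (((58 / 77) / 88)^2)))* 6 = 165721479 / 841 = 197052.89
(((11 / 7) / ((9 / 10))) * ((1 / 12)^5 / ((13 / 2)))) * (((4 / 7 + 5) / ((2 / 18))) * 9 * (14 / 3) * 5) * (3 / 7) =275 / 56448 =0.00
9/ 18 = 0.50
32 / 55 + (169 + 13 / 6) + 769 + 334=420667 / 330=1274.75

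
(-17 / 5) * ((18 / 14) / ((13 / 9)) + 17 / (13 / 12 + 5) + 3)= -754902 / 33215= -22.73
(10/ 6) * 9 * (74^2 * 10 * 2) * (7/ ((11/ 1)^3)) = 11499600/ 1331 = 8639.82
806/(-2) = -403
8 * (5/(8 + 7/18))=720/151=4.77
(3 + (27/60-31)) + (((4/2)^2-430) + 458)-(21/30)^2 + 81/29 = 4896/725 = 6.75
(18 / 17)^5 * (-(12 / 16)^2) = -1062882 / 1419857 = -0.75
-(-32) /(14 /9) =144 /7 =20.57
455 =455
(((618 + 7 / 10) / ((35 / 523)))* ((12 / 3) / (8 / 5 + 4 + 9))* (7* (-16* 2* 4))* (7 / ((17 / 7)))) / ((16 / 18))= -45663623712 / 6205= -7359165.79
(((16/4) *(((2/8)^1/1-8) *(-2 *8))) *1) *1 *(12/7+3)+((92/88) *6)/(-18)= 1080127/462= 2337.94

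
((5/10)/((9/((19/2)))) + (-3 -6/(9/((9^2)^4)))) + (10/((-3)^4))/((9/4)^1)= -83682832673/2916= -28697816.42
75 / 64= 1.17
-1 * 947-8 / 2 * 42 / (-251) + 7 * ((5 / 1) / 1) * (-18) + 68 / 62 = -12256895 / 7781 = -1575.23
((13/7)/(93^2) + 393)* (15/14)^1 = 59483530/141267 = 421.07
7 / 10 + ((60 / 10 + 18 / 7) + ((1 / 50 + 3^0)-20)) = -1699 / 175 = -9.71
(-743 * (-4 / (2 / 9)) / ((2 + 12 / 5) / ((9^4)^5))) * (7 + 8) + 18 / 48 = 48778985354828209735372233 / 88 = 554306651759411474265593.60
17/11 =1.55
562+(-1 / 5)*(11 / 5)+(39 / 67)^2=63059096 / 112225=561.90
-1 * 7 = -7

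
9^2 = 81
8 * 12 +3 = 99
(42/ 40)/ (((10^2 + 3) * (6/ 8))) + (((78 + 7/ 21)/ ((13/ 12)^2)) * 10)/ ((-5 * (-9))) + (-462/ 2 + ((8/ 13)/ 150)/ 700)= -16461347137/ 76155625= -216.15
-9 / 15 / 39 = -1 / 65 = -0.02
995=995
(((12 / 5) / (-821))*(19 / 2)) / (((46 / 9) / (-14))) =0.08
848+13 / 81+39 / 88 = 6048847 / 7128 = 848.60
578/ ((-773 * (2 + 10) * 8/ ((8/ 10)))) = -0.01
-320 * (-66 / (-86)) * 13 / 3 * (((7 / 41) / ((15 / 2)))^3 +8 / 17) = -17031081706496 / 34007344425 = -500.81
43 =43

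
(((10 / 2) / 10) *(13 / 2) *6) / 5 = 39 / 10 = 3.90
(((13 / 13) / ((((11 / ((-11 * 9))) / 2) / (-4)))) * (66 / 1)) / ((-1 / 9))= -42768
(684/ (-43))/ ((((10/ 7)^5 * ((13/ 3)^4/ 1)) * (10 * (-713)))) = 0.00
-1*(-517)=517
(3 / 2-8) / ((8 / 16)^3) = -52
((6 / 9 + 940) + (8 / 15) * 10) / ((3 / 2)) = 1892 / 3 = 630.67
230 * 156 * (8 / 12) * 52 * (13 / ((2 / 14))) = 113189440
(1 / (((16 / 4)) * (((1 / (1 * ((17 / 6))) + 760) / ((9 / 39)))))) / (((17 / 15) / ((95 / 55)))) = 0.00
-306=-306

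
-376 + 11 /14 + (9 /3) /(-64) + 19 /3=-495839 /1344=-368.93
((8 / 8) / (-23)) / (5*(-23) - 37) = 0.00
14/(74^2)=7/2738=0.00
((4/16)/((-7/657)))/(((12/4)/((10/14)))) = -1095/196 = -5.59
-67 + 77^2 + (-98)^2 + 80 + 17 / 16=248753 / 16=15547.06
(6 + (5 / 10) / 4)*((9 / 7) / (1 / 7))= 441 / 8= 55.12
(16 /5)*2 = 32 /5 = 6.40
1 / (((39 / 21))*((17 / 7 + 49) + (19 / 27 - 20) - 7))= 1323 / 61750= 0.02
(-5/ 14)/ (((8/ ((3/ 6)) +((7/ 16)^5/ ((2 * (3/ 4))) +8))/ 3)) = -11796480/ 264358801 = -0.04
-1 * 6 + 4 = -2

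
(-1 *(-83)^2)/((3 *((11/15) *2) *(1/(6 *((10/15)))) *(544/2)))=-34445/1496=-23.02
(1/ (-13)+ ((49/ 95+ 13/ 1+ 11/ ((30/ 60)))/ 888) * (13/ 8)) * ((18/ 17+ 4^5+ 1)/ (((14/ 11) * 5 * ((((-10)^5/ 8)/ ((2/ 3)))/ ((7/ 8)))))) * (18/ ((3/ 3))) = 10042057201/ 6214520000000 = 0.00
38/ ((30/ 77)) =1463/ 15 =97.53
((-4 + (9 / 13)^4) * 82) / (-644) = 4415003 / 9196642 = 0.48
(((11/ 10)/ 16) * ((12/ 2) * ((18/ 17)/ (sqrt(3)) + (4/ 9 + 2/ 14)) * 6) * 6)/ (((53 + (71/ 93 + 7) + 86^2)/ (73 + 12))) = 1930401/ 19417412 + 82863 * sqrt(3)/ 1386958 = 0.20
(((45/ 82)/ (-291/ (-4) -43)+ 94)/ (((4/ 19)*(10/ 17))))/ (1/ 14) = 2178901/ 205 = 10628.79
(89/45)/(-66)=-89/2970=-0.03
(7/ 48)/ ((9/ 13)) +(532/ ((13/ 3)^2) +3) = 2302819/ 73008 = 31.54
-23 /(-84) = 23 /84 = 0.27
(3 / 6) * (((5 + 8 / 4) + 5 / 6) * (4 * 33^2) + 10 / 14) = 238859 / 14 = 17061.36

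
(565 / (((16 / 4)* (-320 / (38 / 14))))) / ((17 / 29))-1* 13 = -458295 / 30464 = -15.04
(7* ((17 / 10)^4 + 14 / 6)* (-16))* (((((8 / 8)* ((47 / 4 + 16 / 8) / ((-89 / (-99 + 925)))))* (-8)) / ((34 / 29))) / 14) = -42233213561 / 567375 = -74436.16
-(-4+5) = -1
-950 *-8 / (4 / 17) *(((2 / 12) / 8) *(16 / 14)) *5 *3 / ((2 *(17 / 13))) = 30875 / 7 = 4410.71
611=611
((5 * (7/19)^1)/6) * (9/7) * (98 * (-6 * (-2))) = 8820/19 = 464.21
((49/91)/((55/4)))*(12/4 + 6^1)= 252/715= 0.35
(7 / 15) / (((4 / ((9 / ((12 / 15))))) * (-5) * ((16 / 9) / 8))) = -189 / 160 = -1.18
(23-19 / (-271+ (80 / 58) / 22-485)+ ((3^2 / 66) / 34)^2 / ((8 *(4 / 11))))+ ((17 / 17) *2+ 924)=46561255205239 / 49062193664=949.03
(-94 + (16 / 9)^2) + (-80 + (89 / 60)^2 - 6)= -5658311 / 32400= -174.64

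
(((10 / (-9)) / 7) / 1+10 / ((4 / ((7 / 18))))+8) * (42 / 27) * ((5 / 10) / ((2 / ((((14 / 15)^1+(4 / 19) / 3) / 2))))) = 317603 / 184680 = 1.72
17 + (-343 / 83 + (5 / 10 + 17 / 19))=44983 / 3154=14.26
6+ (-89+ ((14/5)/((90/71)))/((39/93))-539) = -1803943/2925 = -616.73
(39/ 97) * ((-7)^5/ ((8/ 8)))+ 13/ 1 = -654212/ 97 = -6744.45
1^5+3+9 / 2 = 17 / 2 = 8.50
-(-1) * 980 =980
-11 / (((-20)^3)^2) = -11 / 64000000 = -0.00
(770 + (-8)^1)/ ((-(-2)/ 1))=381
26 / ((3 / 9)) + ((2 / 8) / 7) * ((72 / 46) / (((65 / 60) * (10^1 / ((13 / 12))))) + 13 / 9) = 2262097 / 28980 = 78.06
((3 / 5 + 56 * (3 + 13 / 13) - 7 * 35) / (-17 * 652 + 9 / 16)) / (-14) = -816 / 6206725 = -0.00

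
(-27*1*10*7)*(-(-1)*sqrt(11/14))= -135*sqrt(154)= -1675.31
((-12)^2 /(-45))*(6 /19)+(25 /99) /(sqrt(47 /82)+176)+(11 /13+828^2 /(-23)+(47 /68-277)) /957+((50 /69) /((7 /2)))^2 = -4898537782166651113 /151182898580974260-5*sqrt(3854) /50291703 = -32.40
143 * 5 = 715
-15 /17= -0.88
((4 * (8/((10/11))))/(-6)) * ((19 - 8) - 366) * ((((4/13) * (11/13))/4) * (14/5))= 962192/2535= 379.56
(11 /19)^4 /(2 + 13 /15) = 219615 /5603803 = 0.04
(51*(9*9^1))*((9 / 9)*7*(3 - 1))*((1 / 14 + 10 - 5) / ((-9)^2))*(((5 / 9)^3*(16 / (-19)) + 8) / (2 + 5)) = 18761608 / 4617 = 4063.59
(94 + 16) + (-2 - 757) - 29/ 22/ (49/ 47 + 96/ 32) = -2714183/ 4180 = -649.33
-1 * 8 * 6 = -48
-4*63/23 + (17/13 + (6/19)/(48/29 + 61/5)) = -109863205/11413129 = -9.63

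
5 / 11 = 0.45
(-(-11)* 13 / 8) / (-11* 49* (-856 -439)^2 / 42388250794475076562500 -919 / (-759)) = 126740869875480478921875 / 8585080436390503424426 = 14.76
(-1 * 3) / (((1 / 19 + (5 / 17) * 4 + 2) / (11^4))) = -14187129 / 1043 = -13602.23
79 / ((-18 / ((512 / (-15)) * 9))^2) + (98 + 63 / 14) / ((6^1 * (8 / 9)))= 165813383 / 7200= 23029.64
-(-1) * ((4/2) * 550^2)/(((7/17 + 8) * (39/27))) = 8415000/169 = 49792.90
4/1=4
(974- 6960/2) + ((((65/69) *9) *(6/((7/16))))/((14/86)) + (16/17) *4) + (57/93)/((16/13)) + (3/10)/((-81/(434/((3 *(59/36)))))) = -45106733482417/25230103920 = -1787.81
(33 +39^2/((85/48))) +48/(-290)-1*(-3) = 2205564/2465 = 894.75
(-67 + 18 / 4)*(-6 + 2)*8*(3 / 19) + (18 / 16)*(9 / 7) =337539 / 1064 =317.24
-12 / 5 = -2.40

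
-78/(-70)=39/35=1.11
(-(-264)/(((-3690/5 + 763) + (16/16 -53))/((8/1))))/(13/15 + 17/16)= -56320/1389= -40.55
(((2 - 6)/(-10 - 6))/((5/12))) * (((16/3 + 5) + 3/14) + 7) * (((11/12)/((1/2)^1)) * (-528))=-356708/35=-10191.66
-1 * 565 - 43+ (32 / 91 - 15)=-622.65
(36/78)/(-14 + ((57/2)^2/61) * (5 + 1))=732/104507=0.01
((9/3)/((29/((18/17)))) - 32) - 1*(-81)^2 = -3250295/493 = -6592.89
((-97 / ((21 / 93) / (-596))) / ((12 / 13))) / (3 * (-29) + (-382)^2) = 5824559 / 3062577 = 1.90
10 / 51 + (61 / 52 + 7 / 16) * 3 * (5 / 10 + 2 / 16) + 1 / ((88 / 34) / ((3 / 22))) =33563723 / 10268544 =3.27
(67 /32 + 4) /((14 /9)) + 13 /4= 3211 /448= 7.17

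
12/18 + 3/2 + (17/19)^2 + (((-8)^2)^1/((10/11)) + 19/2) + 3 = 464971/5415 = 85.87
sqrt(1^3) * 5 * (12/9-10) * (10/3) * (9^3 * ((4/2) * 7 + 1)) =-1579500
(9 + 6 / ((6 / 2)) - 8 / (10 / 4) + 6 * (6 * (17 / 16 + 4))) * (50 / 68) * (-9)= -171045 / 136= -1257.68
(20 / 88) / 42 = 5 / 924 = 0.01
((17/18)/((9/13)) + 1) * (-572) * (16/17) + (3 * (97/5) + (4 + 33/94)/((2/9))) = -1546774919/1294380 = -1194.99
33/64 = 0.52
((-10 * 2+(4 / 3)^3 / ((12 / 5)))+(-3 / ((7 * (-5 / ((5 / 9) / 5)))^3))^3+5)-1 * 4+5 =-14715899456772199218749 / 1130918269448337890625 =-13.01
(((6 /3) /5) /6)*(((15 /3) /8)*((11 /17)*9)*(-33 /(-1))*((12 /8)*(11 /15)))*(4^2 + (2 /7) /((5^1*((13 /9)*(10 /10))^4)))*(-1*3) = -287626846617 /679751800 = -423.14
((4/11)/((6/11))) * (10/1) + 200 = 206.67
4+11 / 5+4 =51 / 5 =10.20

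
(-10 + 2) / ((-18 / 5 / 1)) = 20 / 9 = 2.22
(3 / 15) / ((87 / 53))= 53 / 435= 0.12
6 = 6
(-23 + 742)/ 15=47.93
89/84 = 1.06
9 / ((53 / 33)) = 5.60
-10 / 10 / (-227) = 1 / 227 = 0.00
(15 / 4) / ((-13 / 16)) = -60 / 13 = -4.62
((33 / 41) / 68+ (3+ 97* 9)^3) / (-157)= -1874153196321 / 437716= -4281664.82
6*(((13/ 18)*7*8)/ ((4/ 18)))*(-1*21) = -22932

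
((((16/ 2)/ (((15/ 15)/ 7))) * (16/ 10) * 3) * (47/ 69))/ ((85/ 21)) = 442176/ 9775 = 45.24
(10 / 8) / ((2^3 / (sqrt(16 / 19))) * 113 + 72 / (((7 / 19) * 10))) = -1575 / 62543476 + 692125 * sqrt(19) / 2376652088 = 0.00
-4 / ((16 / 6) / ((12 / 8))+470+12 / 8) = -72 / 8519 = -0.01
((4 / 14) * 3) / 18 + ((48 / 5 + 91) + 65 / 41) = 440113 / 4305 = 102.23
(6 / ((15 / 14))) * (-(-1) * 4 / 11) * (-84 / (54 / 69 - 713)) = 216384 / 900955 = 0.24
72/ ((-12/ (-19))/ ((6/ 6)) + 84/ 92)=3496/ 75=46.61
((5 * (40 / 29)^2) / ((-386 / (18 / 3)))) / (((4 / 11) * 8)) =-8250 / 162313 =-0.05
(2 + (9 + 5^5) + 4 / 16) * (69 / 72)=288535 / 96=3005.57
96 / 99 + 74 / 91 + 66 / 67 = 556916 / 201201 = 2.77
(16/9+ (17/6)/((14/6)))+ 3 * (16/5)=7933/630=12.59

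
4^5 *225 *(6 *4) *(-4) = -22118400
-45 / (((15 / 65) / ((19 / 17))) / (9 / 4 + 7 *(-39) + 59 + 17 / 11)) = 34267545 / 748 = 45812.23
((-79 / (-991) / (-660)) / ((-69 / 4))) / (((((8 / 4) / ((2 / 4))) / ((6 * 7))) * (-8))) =-0.00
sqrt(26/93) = sqrt(2418)/93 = 0.53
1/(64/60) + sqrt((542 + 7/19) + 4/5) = 15/16 + sqrt(4902095)/95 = 24.24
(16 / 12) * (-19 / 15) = -76 / 45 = -1.69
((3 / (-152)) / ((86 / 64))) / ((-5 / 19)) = 12 / 215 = 0.06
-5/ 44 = -0.11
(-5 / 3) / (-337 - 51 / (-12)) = 20 / 3993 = 0.01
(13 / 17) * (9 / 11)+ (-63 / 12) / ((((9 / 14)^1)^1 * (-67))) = 56197 / 75174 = 0.75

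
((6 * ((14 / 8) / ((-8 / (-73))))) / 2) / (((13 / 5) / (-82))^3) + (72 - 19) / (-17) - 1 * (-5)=-224518491409 / 149396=-1502841.38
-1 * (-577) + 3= 580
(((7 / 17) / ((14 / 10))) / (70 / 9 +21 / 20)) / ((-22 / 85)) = -2250 / 17479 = -0.13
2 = 2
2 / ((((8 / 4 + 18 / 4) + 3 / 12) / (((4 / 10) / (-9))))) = -0.01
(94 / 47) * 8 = 16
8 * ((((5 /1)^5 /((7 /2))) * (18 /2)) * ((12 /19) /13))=5400000 /1729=3123.19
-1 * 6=-6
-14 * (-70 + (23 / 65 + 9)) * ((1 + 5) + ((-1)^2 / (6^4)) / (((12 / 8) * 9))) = 53643247 / 10530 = 5094.33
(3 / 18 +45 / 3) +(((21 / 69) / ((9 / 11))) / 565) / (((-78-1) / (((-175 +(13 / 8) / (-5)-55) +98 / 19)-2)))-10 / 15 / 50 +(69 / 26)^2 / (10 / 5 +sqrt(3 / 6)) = 53108702663123 / 2769000070200-4761 * sqrt(2) / 4732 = 17.76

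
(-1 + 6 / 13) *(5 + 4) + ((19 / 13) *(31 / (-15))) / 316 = -299209 / 61620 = -4.86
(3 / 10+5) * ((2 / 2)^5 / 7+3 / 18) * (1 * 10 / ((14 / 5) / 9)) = 10335 / 196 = 52.73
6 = 6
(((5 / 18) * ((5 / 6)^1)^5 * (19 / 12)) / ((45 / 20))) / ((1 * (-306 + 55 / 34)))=-5046875 / 19555139232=-0.00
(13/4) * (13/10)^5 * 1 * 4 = 48.27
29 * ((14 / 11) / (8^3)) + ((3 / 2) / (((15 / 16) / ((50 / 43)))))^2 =18397747 / 5206784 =3.53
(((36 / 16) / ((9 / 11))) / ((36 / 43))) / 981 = 473 / 141264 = 0.00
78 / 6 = 13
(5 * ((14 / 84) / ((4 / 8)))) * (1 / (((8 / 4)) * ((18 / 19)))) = 95 / 108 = 0.88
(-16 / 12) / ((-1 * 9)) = 4 / 27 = 0.15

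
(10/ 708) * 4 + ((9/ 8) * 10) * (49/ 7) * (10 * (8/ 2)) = 557560/ 177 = 3150.06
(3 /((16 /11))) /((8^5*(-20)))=-33 /10485760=-0.00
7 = 7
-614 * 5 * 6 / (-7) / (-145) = -3684 / 203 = -18.15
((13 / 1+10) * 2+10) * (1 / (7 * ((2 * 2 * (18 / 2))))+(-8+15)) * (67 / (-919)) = -236510 / 8271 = -28.60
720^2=518400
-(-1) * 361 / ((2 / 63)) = 22743 / 2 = 11371.50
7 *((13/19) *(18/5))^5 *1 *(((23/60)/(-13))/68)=-181017504486/657713796875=-0.28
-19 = -19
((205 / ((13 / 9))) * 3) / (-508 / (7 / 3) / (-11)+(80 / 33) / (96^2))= 736464960 / 34235591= 21.51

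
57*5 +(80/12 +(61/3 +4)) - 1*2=314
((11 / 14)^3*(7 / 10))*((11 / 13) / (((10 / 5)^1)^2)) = 14641 / 203840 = 0.07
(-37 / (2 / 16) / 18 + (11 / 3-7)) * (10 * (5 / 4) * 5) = -11125 / 9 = -1236.11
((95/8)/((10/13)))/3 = 247/48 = 5.15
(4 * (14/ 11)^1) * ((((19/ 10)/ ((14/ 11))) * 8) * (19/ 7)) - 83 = 2871/ 35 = 82.03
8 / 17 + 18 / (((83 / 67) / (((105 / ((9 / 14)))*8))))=26789944 / 1411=18986.49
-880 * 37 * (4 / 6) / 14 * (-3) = 32560 / 7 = 4651.43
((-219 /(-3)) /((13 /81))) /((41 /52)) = 23652 /41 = 576.88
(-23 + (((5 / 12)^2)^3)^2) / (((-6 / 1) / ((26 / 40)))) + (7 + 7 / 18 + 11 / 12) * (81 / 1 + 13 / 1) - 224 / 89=74341057315451379691 / 95223952787374080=780.70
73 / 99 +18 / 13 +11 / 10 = 41467 / 12870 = 3.22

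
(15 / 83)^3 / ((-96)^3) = -125 / 18736316416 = -0.00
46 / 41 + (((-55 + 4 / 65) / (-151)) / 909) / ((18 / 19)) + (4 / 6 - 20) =-119906680591 / 6584314230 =-18.21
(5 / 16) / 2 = 5 / 32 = 0.16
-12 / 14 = -6 / 7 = -0.86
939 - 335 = 604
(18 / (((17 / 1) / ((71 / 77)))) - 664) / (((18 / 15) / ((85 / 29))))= -1619.45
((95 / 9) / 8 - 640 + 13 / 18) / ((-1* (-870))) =-15311 / 20880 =-0.73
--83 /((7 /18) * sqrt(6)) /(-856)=-249 * sqrt(6) /5992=-0.10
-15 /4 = -3.75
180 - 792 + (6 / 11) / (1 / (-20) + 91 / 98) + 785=173.62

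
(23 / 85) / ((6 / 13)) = 299 / 510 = 0.59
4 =4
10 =10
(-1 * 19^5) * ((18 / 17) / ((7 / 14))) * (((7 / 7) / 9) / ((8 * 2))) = -2476099 / 68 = -36413.22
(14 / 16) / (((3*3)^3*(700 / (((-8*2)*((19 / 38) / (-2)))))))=1 / 145800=0.00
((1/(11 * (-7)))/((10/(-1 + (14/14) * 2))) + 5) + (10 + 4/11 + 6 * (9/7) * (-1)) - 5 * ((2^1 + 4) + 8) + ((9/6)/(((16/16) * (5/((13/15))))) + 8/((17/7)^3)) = -581953951/9457525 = -61.53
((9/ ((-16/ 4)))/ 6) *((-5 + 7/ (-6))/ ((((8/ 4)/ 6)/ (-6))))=-333/ 8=-41.62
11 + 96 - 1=106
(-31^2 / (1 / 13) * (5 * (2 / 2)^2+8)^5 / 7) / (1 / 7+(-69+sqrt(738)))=97409832429 * sqrt(82) / 196162+1117893791209 / 98081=15894368.59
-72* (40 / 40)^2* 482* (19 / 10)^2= -3132036 / 25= -125281.44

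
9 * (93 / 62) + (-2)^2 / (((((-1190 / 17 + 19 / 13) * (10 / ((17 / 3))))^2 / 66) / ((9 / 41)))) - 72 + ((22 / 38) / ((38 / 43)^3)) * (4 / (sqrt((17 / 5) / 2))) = -2884840361 / 49316850 + 874577 * sqrt(170) / 4430914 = -55.92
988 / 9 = 109.78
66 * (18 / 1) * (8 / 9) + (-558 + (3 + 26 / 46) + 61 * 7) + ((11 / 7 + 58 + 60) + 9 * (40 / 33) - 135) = 1636485 / 1771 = 924.05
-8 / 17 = -0.47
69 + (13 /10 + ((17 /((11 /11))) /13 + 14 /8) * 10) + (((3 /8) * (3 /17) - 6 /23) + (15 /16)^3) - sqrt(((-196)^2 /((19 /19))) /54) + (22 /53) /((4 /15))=568627558621 /5517291520 - 98 * sqrt(6) /9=76.39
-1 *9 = -9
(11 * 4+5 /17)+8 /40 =3782 /85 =44.49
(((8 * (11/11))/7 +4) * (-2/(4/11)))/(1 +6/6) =-99/7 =-14.14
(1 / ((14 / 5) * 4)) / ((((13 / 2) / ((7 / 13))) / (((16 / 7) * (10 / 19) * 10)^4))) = 8192000000000 / 52880221849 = 154.92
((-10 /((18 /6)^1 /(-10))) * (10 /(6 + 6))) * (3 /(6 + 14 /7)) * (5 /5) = 125 /12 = 10.42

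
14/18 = 7/9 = 0.78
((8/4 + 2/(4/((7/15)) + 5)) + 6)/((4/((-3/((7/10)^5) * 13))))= -472.64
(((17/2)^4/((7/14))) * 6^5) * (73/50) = 2963158038/25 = 118526321.52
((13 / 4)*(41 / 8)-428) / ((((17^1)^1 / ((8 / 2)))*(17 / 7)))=-92141 / 2312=-39.85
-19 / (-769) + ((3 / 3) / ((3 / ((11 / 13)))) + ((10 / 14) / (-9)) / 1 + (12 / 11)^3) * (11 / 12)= 640407727 / 457242786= 1.40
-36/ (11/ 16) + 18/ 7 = -3834/ 77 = -49.79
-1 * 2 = -2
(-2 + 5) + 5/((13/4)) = 59/13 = 4.54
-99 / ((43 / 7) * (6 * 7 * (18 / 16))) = -44 / 129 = -0.34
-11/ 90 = -0.12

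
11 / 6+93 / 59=1207 / 354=3.41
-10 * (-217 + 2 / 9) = 19510 / 9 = 2167.78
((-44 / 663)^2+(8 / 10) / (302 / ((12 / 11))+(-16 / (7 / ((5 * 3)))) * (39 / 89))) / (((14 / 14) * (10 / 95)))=152434149316 / 2150905624335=0.07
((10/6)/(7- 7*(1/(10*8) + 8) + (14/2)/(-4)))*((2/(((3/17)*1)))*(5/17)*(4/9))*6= -32000/109809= -0.29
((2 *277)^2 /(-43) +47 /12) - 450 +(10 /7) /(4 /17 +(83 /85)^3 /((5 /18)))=-150850028268101 /19892486796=-7583.27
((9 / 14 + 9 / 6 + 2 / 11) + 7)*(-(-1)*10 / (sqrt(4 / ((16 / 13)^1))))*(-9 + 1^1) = -114880*sqrt(13) / 1001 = -413.79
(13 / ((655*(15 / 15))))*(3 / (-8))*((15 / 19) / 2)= -117 / 39824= -0.00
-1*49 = -49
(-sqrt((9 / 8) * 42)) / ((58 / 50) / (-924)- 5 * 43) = 34650 * sqrt(21) / 4966529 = 0.03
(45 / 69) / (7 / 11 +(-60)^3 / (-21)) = 1155 / 18217127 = 0.00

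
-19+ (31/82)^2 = -126795/6724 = -18.86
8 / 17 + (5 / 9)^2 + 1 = 2450 / 1377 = 1.78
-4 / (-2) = 2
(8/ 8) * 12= 12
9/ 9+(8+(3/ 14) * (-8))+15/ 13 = 768/ 91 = 8.44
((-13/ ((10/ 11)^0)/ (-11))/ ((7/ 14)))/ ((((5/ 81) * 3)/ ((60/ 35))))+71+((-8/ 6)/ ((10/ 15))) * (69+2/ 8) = -35127/ 770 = -45.62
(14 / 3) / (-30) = -7 / 45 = -0.16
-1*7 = -7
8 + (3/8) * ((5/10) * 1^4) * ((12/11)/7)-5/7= 2253/308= 7.31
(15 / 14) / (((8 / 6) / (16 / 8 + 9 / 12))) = 495 / 224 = 2.21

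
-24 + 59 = 35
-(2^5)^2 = -1024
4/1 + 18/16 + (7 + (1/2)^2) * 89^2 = 459459/8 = 57432.38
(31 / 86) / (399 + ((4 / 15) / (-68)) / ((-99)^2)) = 77476905 / 85759435984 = 0.00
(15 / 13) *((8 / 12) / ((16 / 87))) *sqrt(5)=9.35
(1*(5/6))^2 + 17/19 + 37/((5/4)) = 106667/3420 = 31.19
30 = 30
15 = 15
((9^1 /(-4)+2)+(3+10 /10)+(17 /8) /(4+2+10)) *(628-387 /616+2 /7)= 27451227 /11264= 2437.08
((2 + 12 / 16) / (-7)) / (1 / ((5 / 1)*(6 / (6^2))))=-55 / 168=-0.33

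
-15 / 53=-0.28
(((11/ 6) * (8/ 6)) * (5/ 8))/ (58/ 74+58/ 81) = 3663/ 3596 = 1.02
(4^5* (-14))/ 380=-3584/ 95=-37.73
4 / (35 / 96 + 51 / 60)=1920 / 583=3.29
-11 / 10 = -1.10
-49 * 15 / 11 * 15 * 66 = -66150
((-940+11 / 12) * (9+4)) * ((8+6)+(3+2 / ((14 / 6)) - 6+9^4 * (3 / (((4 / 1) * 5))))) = -20427688177 / 1680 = -12159338.20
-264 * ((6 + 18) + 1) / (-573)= 2200 / 191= 11.52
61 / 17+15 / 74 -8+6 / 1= 2253 / 1258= 1.79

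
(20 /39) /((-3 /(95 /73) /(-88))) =167200 /8541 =19.58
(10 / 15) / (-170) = -1 / 255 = -0.00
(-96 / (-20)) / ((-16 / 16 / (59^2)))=-83544 / 5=-16708.80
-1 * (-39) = 39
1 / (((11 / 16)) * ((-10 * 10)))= -0.01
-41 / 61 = -0.67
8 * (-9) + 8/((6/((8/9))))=-1912/27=-70.81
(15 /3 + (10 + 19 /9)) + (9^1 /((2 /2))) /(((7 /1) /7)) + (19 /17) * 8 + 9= 6740 /153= 44.05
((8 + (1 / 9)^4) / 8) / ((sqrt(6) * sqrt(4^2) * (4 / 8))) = 52489 * sqrt(6) / 629856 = 0.20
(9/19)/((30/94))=141/95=1.48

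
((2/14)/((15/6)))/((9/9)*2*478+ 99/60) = 8/134071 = 0.00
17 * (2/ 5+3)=289/ 5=57.80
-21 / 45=-7 / 15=-0.47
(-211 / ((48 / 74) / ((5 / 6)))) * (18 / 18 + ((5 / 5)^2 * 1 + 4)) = -39035 / 24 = -1626.46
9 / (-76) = -0.12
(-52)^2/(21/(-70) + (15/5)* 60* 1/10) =27040/177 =152.77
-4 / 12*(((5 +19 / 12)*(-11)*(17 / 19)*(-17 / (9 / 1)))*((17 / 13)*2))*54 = -4269397 / 741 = -5761.67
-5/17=-0.29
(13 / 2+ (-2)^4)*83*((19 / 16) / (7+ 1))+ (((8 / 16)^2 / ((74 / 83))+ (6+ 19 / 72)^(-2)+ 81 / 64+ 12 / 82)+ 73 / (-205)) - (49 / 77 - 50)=3158996485209 / 9633071360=327.93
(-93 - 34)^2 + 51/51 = 16130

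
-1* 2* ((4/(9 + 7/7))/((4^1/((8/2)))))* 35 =-28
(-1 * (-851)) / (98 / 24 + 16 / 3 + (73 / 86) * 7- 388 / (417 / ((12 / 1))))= 61037124 / 300743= 202.95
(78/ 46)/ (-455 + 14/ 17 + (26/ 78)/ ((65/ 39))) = -0.00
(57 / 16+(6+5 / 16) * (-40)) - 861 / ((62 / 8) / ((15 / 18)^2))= -485219 / 1488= -326.09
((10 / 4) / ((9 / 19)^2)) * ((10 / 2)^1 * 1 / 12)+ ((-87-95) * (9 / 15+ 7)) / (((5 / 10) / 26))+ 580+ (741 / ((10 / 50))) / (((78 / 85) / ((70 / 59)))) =-38165956097 / 573480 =-66551.50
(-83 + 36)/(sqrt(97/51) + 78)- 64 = -20038934/310187 + 47 * sqrt(4947)/310187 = -64.59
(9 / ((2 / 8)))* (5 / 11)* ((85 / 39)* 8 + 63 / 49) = 306660 / 1001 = 306.35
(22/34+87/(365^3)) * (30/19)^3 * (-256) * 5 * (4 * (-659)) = 389835698267013120/45360549251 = 8594157.36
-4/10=-2/5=-0.40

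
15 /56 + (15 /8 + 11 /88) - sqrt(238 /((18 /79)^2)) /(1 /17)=127 /56 - 1343 * sqrt(238) /18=-1148.78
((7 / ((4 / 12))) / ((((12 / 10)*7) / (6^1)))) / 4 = 3.75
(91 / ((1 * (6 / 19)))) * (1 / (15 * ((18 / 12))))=12.81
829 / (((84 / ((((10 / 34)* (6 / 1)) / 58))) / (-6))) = -12435 / 6902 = -1.80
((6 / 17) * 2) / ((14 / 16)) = 96 / 119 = 0.81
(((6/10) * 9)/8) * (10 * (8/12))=9/2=4.50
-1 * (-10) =10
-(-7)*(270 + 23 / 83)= 157031 / 83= 1891.94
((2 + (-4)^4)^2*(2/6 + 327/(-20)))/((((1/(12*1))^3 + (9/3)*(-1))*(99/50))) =10234880640/57013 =179518.37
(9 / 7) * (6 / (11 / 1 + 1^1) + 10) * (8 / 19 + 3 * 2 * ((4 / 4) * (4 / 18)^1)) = 450 / 19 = 23.68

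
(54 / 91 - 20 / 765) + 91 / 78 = 48283 / 27846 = 1.73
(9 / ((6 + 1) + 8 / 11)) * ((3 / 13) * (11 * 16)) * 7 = 365904 / 1105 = 331.13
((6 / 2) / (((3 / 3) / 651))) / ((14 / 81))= 22599 / 2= 11299.50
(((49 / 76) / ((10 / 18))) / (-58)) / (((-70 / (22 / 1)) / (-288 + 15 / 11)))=-198639 / 110200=-1.80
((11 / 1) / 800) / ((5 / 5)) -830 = -663989 / 800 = -829.99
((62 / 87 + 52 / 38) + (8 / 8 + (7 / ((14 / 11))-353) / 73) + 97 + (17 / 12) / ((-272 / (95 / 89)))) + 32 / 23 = 509598453443 / 5269534784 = 96.71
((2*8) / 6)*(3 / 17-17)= -2288 / 51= -44.86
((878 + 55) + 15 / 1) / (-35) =-948 / 35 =-27.09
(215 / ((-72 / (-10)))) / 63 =1075 / 2268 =0.47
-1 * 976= -976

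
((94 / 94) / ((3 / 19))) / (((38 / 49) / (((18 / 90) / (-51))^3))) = -49 / 99488250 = -0.00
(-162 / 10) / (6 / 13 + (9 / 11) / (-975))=-2145 / 61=-35.16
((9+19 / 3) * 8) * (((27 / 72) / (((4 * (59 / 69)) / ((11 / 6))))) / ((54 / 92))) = 133837 / 3186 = 42.01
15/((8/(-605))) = -9075/8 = -1134.38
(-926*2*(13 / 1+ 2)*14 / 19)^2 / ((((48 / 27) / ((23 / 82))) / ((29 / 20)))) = 2837519920935 / 29602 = 95855682.76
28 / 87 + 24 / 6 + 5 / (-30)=241 / 58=4.16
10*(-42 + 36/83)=-34500/83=-415.66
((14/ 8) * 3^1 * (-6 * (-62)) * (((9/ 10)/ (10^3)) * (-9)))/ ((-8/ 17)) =2689281/ 80000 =33.62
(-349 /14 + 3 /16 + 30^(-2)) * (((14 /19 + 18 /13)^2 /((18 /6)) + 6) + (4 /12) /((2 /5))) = -5268249767 /25552800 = -206.17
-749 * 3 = -2247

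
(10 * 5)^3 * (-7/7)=-125000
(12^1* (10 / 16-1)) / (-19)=9 / 38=0.24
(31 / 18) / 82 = 31 / 1476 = 0.02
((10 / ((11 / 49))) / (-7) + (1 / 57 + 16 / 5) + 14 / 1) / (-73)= -34027 / 228855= -0.15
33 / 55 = 0.60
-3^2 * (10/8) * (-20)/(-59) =-225/59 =-3.81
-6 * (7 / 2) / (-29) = 21 / 29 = 0.72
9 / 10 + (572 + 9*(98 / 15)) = 6317 / 10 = 631.70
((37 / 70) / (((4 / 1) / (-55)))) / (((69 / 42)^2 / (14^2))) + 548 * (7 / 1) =1750042 / 529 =3308.21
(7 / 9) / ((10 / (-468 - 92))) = -43.56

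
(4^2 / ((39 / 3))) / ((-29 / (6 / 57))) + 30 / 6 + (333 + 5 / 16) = 38772807 / 114608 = 338.31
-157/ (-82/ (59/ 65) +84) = 9263/ 374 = 24.77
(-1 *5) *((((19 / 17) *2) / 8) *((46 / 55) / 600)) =-437 / 224400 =-0.00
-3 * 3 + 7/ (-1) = -16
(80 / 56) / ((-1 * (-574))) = 5 / 2009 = 0.00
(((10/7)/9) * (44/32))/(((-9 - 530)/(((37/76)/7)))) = -185/6569136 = -0.00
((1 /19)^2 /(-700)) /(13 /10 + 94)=-1 /24082310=-0.00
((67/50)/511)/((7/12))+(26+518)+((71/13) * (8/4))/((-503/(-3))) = 318144764528/584750075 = 544.07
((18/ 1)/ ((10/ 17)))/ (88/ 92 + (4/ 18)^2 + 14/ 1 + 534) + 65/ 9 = 334974701/ 46025910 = 7.28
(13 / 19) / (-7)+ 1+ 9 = 1317 / 133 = 9.90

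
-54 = -54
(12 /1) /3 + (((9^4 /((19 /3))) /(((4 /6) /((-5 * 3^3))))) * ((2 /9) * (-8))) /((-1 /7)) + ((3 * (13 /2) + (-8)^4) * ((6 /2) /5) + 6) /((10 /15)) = -990610759 /380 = -2606870.42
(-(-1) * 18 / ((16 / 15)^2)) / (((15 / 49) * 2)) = 6615 / 256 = 25.84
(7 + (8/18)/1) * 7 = 469/9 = 52.11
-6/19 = -0.32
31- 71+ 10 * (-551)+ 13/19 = -5549.32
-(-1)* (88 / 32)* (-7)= -77 / 4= -19.25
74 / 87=0.85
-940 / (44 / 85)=-19975 / 11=-1815.91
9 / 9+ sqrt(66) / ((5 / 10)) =1+ 2*sqrt(66) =17.25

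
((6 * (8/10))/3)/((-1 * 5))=-0.32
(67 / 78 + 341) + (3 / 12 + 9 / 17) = 908677 / 2652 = 342.64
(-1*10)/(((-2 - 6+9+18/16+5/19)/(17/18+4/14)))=-117800/22869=-5.15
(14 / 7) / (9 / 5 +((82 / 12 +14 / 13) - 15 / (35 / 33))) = -5460 / 12101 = -0.45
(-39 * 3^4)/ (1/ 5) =-15795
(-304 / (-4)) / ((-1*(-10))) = 38 / 5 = 7.60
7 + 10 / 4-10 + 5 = 9 / 2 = 4.50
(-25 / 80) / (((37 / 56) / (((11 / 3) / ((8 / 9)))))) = -1155 / 592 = -1.95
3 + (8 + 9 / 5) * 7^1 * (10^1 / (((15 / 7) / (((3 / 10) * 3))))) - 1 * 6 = 7128 / 25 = 285.12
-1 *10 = -10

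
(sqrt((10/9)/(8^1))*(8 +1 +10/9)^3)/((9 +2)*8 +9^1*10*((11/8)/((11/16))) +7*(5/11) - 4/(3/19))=1184183*sqrt(5)/1689822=1.57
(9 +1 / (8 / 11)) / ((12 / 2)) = 83 / 48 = 1.73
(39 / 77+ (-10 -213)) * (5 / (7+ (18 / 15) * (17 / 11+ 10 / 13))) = -5567900 / 48937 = -113.78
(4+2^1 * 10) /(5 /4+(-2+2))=96 /5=19.20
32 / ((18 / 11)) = 19.56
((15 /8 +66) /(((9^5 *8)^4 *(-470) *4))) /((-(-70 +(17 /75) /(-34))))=-905 /87386857498522711038320050176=-0.00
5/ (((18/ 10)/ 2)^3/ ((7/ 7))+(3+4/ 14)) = 35000/ 28103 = 1.25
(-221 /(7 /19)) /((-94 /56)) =16796 /47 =357.36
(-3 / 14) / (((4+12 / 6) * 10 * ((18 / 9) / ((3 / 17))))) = -3 / 9520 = -0.00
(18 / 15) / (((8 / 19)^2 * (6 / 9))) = 10.15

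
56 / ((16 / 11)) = 77 / 2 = 38.50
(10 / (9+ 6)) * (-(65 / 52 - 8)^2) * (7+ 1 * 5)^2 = -4374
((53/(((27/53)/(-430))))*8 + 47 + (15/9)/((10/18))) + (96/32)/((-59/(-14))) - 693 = -571137805/1593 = -358529.70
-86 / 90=-43 / 45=-0.96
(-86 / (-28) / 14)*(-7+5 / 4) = -1.26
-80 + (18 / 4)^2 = -239 / 4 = -59.75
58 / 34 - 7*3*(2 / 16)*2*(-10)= 1843 / 34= 54.21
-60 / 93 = -0.65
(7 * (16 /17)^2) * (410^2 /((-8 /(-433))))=16304355200 /289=56416453.98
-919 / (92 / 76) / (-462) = 17461 / 10626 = 1.64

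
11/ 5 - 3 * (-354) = 5321/ 5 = 1064.20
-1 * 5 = -5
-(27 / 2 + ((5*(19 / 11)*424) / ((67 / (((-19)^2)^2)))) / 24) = -296787.01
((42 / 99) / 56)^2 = 1 / 17424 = 0.00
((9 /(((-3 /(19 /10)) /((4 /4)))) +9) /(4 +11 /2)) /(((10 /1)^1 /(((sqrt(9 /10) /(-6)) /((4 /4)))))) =-33 * sqrt(10) /19000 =-0.01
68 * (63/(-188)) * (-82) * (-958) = -84133476/47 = -1790073.96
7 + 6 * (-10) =-53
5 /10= 1 /2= 0.50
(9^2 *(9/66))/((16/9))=2187/352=6.21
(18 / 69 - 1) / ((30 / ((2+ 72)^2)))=-46546 / 345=-134.92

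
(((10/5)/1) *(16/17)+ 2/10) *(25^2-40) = 20709/17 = 1218.18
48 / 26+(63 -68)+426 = 422.85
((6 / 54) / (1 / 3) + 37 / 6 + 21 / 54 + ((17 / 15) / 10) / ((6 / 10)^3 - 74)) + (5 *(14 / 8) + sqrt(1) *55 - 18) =17477075 / 332028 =52.64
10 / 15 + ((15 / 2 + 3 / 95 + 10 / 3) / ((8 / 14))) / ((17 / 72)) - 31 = 243194 / 4845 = 50.19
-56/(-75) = 56/75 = 0.75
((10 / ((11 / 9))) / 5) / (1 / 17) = 306 / 11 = 27.82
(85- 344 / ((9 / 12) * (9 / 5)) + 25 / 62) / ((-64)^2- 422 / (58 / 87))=-283595 / 5797062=-0.05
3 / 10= 0.30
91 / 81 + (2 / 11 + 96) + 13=98282 / 891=110.31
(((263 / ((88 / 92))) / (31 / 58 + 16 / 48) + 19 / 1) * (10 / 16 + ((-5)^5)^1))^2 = 48600145308928398025 / 44142736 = 1100977187026.39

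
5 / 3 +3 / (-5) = 16 / 15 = 1.07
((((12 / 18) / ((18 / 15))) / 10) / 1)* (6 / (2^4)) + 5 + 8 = 625 / 48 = 13.02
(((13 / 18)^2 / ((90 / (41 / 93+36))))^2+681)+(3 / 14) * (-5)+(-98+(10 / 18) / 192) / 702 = 909944566367779217 / 1338481350460800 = 679.83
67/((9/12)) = 268/3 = 89.33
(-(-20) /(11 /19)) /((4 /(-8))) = -760 /11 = -69.09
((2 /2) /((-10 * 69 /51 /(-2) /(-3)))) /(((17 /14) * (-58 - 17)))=14 /2875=0.00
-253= -253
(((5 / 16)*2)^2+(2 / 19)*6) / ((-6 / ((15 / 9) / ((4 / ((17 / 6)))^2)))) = -1796135 / 12607488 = -0.14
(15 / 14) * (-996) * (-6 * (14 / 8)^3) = 549045 / 16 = 34315.31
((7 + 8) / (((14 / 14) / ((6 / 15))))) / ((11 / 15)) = 90 / 11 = 8.18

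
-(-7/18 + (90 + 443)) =-9587/18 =-532.61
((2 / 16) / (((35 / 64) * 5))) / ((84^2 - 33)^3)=8 / 60618621204225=0.00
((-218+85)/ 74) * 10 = -17.97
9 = 9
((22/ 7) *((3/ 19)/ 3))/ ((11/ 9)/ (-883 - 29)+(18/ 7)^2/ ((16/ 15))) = 66528/ 2492641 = 0.03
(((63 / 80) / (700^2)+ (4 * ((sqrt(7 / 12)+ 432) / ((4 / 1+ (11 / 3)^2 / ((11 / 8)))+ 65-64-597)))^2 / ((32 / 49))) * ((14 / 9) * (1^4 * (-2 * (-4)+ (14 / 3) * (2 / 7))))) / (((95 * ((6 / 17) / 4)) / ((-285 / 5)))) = -34278554364943 / 25741500000-2204118 * sqrt(21) / 2145125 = -1336.35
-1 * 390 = -390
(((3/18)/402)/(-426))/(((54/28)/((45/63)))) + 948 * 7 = 92050690027/13871412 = 6636.00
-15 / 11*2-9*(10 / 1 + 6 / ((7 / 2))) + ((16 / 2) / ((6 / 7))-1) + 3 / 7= -3280 / 33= -99.39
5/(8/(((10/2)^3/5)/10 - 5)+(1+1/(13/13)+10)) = 25/44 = 0.57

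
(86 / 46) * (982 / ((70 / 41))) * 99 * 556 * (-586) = -27921671071272 / 805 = -34685305678.60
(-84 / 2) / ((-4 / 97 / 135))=274995 / 2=137497.50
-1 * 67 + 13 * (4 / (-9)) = -655 / 9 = -72.78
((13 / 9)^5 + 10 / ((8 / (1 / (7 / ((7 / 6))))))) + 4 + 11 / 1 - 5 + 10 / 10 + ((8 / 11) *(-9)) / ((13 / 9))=875795137 / 67552056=12.96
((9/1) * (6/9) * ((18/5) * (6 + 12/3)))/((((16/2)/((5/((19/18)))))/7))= 17010/19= 895.26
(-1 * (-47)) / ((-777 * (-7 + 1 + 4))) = 47 / 1554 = 0.03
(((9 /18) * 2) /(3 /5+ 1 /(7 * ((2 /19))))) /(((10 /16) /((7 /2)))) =392 /137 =2.86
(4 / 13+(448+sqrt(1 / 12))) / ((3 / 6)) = sqrt(3) / 3+11656 / 13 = 897.19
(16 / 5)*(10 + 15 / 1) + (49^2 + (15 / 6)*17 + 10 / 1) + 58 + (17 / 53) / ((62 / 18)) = 8515975 / 3286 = 2591.59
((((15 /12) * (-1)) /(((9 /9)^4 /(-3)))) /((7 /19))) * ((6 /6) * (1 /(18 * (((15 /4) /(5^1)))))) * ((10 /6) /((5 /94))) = 4465 /189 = 23.62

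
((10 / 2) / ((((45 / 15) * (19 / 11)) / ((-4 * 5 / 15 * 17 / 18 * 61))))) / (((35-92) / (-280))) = -364.10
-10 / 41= -0.24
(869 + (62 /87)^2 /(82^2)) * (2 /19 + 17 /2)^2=3456968578649 /53721398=64349.94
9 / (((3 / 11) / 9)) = 297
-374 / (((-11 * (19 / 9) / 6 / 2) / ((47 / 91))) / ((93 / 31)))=517752 / 1729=299.45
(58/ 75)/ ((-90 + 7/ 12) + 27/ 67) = -15544/ 1789175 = -0.01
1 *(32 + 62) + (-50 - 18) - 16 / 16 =25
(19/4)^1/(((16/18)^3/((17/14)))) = 235467/28672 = 8.21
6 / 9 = 2 / 3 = 0.67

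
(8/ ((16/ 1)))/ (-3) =-1/ 6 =-0.17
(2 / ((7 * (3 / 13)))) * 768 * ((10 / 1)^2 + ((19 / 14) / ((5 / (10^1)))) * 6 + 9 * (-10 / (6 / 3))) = 3321344 / 49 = 67782.53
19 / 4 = 4.75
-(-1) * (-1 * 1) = -1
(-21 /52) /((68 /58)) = -609 /1768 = -0.34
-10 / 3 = -3.33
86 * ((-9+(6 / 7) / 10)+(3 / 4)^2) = -201111 / 280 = -718.25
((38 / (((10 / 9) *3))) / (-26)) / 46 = -57 / 5980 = -0.01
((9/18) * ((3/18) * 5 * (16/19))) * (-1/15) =-4/171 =-0.02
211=211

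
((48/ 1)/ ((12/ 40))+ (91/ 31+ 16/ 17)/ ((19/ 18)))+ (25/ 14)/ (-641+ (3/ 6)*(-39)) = 15154232613/ 92590211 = 163.67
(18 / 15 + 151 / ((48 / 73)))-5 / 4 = 229.60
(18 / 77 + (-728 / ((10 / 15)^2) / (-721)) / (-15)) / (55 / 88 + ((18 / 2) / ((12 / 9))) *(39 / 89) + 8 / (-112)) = 2323968 / 99143165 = 0.02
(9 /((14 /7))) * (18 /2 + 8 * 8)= 657 /2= 328.50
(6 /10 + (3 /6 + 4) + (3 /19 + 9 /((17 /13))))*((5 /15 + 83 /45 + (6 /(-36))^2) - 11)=-6897131 /64600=-106.77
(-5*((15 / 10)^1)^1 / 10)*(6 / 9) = -1 / 2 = -0.50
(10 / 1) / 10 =1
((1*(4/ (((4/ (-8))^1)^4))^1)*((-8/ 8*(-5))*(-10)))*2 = -6400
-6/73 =-0.08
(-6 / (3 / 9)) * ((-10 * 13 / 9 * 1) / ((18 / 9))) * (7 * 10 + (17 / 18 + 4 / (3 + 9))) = 83395 / 9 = 9266.11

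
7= 7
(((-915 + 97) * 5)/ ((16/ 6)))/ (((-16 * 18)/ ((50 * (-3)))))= -798.83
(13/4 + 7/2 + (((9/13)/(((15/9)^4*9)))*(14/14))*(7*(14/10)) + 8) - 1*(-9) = 3875251/162500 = 23.85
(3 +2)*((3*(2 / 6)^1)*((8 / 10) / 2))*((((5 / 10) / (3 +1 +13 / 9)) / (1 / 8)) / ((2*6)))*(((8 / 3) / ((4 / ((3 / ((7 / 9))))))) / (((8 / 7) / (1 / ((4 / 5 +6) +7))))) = 45 / 2254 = 0.02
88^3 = 681472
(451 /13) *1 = 451 /13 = 34.69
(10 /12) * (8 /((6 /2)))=20 /9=2.22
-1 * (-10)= 10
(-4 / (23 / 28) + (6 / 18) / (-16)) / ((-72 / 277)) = 1495523 / 79488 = 18.81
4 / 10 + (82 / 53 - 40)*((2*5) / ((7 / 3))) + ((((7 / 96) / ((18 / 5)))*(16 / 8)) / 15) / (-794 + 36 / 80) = -3136312559789 / 19077576840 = -164.40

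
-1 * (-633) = 633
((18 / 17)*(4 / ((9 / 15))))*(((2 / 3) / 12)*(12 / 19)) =80 / 323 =0.25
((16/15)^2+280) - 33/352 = 2023517/7200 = 281.04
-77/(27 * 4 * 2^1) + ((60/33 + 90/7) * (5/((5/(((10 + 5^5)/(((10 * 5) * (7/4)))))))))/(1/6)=33386371/10584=3154.42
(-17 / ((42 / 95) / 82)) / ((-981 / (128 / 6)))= 4237760 / 61803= 68.57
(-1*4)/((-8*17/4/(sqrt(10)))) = 2*sqrt(10)/17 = 0.37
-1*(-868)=868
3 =3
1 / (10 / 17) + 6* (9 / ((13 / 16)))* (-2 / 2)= -8419 / 130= -64.76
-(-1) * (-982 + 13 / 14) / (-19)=13735 / 266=51.64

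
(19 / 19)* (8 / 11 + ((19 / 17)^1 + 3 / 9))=1222 / 561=2.18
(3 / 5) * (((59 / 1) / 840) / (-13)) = -59 / 18200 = -0.00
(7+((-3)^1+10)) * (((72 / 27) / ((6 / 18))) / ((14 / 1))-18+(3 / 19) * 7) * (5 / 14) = -10855 / 133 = -81.62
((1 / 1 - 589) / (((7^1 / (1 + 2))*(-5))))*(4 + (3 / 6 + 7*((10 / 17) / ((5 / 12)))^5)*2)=29881157292 / 7099285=4209.04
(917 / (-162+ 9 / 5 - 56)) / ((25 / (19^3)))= -6289703 / 5405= -1163.68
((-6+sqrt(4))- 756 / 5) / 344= -0.45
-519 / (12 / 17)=-2941 / 4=-735.25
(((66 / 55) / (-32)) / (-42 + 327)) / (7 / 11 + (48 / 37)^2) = -15059 / 265445200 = -0.00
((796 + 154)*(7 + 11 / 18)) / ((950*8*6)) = 137 / 864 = 0.16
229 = 229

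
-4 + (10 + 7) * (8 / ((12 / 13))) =430 / 3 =143.33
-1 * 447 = -447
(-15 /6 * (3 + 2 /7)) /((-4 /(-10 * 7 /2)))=-575 /8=-71.88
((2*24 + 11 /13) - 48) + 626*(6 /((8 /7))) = 85471 /26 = 3287.35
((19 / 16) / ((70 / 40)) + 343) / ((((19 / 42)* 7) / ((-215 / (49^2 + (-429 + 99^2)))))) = -6206835 / 3131618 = -1.98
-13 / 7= -1.86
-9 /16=-0.56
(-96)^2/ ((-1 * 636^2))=-64/ 2809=-0.02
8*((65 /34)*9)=2340 /17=137.65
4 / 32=1 / 8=0.12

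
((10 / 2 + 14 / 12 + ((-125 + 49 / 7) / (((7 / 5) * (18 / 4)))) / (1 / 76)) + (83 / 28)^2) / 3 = -9938647 / 21168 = -469.51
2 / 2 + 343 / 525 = 124 / 75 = 1.65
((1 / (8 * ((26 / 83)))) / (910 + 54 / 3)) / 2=83 / 386048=0.00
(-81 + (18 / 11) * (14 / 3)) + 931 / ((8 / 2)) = 7013 / 44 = 159.39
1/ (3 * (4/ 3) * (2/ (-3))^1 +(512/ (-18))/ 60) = -135/ 424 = -0.32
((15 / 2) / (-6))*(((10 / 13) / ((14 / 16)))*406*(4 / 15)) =-4640 / 39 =-118.97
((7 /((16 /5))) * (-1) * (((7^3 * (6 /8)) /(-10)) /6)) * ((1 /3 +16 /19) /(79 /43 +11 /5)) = 4940915 /1809408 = 2.73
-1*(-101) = 101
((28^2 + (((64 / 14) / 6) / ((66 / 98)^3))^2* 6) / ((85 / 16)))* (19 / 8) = 120922079641888 / 329324332095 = 367.18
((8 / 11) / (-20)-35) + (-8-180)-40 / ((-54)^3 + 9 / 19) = -36700454669 / 164549385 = -223.04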